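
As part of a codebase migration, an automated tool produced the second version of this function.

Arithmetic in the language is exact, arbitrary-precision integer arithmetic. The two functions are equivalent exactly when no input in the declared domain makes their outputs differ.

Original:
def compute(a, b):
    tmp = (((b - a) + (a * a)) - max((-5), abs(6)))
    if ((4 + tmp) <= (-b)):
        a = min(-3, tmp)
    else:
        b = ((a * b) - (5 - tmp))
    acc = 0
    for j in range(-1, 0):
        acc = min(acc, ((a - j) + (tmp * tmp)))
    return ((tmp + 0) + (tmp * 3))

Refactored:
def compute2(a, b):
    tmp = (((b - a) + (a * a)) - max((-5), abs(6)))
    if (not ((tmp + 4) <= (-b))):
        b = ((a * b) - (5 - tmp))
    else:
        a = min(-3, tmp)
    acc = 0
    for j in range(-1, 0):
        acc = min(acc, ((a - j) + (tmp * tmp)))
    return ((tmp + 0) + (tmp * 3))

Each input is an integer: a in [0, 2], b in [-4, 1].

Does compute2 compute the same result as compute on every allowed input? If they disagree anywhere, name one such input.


The two versions differ — the changes include boolean connective usage differs.
One worked example (a=0, b=-1) — compute: tmp = -7; ((4 + tmp) <= (-b)) -> true; a = -7; acc = 0; [j=-1]; acc = 0; return -28; compute2: tmp = -7; (not ((tmp + 4) <= (-b))) -> false; a = -7; acc = 0; [j=-1]; acc = 0; return -28; agreement on -28.
Every one of the 18 inputs gives matching results.
verdict: equivalent


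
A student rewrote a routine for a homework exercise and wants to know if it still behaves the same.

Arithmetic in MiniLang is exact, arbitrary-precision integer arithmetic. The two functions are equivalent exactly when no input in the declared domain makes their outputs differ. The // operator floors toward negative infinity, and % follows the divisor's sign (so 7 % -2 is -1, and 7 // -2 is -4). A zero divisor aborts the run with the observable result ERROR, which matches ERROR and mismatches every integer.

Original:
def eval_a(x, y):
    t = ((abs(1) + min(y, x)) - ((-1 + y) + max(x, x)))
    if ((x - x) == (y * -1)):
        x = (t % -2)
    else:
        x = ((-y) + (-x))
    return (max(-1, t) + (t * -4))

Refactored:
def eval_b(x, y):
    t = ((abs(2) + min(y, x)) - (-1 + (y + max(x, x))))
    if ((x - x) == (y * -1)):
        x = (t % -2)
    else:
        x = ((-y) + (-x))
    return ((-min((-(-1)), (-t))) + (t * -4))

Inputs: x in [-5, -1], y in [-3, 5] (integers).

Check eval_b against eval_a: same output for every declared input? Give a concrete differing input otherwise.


Take x=-5, y=-3.
eval_a: t := 5 | ((x - x) == (y * -1)): false | x := 8 | result -15
eval_b: t := 6 | ((x - x) == (y * -1)): false | x := 8 | result -18
-15 against -18: the behavior changed.
verdict: not equivalent; witness: x=-5, y=-3


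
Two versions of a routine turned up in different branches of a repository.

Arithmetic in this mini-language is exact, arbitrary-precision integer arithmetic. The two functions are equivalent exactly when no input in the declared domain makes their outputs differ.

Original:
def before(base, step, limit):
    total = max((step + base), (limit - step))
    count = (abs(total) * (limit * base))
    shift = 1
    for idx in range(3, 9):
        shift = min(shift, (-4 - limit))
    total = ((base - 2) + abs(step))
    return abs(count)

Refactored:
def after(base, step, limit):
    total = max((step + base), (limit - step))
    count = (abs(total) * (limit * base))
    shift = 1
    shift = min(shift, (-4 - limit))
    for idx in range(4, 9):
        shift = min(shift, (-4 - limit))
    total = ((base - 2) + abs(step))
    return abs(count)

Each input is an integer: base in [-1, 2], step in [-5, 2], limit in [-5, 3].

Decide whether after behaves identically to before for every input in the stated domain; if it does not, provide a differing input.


This is a faithful refactor — constant usage differs; also statement counts differ; also loop structure differs; also arithmetic usage differs; also min/max/abs usage differs, but the computed results match everywhere.
As a probe, take base=0, step=0, limit=-1: before runs total=0, then count=0, then shift=1, then (idx=3), then shift=-3, then (idx=4), then shift=-3, then (idx=5), then shift=-3, then (idx=6), then shift=-3, then (idx=7), then shift=-3, then (idx=8), then shift=-3, then total=-2, then returns 0; after runs total=0, then count=0, then shift=1, then shift=-3, then (idx=4), then shift=-3, then (idx=5), then shift=-3, then (idx=6), then shift=-3, then (idx=7), then shift=-3, then (idx=8), then shift=-3, then total=-2, then returns 0; both end at 0.
Checked all 288 inputs in the declared domain: the outputs agree on every one.
verdict: equivalent


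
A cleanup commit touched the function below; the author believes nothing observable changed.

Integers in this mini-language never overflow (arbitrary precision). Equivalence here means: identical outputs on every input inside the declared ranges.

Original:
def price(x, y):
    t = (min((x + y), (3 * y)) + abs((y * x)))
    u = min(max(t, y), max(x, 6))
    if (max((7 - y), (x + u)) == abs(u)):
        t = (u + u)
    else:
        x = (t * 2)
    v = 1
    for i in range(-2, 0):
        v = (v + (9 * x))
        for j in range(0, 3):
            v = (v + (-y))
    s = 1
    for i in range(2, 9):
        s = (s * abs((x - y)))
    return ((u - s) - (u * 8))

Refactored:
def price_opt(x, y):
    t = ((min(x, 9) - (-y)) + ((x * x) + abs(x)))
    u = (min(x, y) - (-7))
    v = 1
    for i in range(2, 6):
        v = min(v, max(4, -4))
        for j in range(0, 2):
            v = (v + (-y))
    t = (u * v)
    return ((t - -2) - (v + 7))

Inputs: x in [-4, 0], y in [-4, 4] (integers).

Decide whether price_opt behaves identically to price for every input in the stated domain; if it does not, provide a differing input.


There is a counterexample at x=-4, y=-4: -35831836 on one side, 19 on the other.
price: t := 4 | u := 4 | (max((7 - y), (x + u)) == abs(u)): false | x := 8 | v := 1 | iter i=-2: | v := 73 | iter j=0: | v := 77 | iter j=1: | v := 81 | iter j=2: | v := 85 | iter i=-1: | v := 157 | iter j=0: | v := 161 | iter j=1: | v := 165 | iter j=2: | v := 169 | s := 1 | iter i=2: | s := 12 | iter i=3: | s := 144 | iter i=4: | s := 1728 | iter i=5: | s := 20736 | iter i=6: | s := 248832 | iter i=7: | s := 2985984 | iter i=8: | s := 35831808 | result -35831836
price_opt: t := 12 | u := 3 | v := 1 | iter i=2: | v := 1 | iter j=0: | v := 5 | iter j=1: | v := 9 | iter i=3: | v := 4 | iter j=0: | v := 8 | iter j=1: | v := 12 | iter i=4: | v := 4 | iter j=0: | v := 8 | iter j=1: | v := 12 | iter i=5: | v := 4 | iter j=0: | v := 8 | iter j=1: | v := 12 | t := 36 | result 19
verdict: not equivalent; witness: x=-4, y=-4


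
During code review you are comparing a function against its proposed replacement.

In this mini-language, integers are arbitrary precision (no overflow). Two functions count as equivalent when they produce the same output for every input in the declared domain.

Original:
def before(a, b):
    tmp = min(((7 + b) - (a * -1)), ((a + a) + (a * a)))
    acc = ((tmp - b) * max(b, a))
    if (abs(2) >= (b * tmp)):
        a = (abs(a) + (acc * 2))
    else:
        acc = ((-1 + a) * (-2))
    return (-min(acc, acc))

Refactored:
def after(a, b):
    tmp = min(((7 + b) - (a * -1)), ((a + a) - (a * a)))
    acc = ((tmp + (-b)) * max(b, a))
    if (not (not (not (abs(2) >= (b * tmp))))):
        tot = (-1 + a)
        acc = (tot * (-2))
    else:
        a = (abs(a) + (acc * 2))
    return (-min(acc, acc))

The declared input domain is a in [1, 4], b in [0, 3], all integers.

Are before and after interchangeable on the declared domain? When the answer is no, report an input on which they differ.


On input a=1, b=0, before returns -3 while after returns -1.
verdict: not equivalent; witness: a=1, b=0


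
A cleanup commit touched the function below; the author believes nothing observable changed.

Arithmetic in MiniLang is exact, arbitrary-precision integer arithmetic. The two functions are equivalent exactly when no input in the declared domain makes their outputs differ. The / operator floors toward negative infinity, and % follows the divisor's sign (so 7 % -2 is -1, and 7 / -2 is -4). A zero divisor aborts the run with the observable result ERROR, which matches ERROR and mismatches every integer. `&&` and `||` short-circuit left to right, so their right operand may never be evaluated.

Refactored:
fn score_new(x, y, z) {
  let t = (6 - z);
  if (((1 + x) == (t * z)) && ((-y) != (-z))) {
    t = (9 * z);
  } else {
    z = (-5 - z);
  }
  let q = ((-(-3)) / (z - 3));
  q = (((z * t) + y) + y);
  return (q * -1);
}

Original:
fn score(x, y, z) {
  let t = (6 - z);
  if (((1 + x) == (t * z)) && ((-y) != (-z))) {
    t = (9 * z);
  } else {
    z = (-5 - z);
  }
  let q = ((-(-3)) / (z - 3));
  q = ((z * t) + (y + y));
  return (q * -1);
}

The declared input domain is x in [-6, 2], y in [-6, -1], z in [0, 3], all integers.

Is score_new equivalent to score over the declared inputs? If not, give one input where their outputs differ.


Reading the diff, among the changes: same computation, different form.
As a probe, take x=-6, y=-3, z=3: score runs t := 3 | (((1 + x) == (t * z)) && ((-y) != (-z))): false | z := -8 | q := -1 | q := -30 | result 30; score_new runs t := 3 | (((1 + x) == (t * z)) && ((-y) != (-z))): false | z := -8 | q := -1 | q := -30 | result 30; both end at 30.
Every one of the 216 inputs gives matching results.
verdict: equivalent


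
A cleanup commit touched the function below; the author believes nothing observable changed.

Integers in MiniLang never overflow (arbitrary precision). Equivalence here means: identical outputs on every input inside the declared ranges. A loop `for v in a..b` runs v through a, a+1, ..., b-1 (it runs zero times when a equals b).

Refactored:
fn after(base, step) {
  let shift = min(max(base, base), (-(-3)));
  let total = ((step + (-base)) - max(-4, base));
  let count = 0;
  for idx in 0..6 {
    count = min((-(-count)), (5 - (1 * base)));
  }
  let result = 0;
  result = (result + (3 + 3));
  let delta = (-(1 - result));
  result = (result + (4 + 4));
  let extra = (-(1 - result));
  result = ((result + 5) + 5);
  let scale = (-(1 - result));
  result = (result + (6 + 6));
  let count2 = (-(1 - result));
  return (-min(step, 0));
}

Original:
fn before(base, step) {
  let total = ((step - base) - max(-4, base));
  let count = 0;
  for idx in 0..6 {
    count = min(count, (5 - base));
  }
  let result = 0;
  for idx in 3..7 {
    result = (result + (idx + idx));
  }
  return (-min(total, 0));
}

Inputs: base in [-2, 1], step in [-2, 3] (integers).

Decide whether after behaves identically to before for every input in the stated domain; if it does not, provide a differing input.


At base=-2, step=-2: before gives 0, after gives 2.
verdict: not equivalent; witness: base=-2, step=-2


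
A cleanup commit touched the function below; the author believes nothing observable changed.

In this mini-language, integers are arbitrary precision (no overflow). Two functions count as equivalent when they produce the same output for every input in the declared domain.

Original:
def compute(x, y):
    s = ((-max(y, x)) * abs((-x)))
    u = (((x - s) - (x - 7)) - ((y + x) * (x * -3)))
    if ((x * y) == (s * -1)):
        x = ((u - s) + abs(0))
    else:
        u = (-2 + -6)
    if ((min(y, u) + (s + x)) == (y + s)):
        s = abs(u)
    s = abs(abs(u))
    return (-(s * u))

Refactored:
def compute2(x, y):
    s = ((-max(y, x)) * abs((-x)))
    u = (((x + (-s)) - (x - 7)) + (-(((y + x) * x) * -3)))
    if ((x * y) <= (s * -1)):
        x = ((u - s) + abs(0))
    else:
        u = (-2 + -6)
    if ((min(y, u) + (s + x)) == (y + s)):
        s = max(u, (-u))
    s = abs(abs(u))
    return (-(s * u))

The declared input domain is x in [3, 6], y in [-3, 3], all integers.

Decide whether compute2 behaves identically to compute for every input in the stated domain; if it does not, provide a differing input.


Input x=3, y=-3: 64 from compute versus -256 from compute2.
verdict: not equivalent; witness: x=3, y=-3


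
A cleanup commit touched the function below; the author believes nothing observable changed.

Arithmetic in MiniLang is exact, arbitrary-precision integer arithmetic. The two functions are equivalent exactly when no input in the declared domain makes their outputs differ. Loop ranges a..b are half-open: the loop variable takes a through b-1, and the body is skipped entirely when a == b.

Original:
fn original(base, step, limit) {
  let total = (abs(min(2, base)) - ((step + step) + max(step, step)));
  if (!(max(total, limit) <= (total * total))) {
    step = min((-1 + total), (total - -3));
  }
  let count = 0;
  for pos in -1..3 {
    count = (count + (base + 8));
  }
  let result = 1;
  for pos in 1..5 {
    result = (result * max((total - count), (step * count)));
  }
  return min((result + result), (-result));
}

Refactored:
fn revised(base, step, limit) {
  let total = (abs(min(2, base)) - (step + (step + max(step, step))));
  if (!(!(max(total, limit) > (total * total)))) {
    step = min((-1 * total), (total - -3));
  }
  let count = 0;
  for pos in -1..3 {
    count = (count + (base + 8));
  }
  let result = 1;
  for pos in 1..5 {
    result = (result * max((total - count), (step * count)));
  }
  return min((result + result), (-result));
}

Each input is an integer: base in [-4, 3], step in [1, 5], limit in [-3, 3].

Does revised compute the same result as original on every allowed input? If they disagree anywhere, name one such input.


At base=-4, step=1, limit=2: original gives 0, revised gives -50625.
verdict: not equivalent; witness: base=-4, step=1, limit=2


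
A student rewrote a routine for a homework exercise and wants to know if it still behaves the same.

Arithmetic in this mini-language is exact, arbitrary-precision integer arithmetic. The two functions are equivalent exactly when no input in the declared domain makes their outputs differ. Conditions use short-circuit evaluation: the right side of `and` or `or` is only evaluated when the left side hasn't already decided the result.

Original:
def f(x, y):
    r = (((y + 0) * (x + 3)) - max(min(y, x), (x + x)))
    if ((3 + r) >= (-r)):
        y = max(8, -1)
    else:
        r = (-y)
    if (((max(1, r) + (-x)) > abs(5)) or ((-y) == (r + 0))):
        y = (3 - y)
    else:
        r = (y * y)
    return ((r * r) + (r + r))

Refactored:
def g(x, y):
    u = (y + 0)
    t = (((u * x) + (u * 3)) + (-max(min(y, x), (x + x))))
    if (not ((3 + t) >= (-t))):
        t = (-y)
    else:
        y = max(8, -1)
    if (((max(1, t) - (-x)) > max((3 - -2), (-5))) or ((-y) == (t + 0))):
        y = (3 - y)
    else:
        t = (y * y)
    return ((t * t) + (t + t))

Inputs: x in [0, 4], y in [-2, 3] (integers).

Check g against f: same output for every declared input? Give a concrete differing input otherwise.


Not equivalent: x=1, y=2 separates them (4224 vs 48).
f: r := 6 | ((3 + r) >= (-r)): true | y := 8 | (((max(1, r) + (-x)) > abs(5)) or ((-y) == (r + 0))): false | r := 64 | result 4224
g: u := 2 | t := 6 | (not ((3 + t) >= (-t))): false | y := 8 | (((max(1, t) - (-x)) > max((3 - -2), (-5))) or ((-y) == (t + 0))): true | y := -5 | result 48
verdict: not equivalent; witness: x=1, y=2


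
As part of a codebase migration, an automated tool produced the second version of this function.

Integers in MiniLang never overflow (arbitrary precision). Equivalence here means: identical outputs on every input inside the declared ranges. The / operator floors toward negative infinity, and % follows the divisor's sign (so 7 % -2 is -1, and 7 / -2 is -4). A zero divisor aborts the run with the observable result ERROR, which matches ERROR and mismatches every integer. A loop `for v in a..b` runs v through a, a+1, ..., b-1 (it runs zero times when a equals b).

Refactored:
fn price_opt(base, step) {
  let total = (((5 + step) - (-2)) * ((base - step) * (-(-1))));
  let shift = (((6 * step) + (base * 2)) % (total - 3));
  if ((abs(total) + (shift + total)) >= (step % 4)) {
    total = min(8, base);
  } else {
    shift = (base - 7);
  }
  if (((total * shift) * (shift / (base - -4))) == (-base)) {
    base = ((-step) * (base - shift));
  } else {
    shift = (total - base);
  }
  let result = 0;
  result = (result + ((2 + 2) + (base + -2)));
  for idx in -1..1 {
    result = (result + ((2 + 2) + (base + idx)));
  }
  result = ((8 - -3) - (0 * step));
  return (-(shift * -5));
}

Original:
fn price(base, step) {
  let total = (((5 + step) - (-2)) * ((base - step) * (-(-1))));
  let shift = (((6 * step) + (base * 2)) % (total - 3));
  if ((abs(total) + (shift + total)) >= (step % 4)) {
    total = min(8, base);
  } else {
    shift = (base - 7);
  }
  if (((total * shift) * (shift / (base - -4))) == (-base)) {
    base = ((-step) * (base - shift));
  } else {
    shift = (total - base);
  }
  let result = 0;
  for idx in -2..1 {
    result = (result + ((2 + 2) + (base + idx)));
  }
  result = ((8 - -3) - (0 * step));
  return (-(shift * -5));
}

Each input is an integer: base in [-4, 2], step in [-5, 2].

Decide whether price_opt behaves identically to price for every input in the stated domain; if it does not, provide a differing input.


Comparing the listings, the differences include: statement counts differ; also loop structure differs; also arithmetic usage differs; also constant usage differs.
One worked example (base=0, step=-1) — price: total=6, then shift=0, then ((abs(total) + (shift + total)) >= (step % 4)) is true, then total=0, then (((total * shift) * (shift / (base - -4))) == (-base)) is true, then base=0, then result=0, then (idx=-2), then result=2, then (idx=-1), then result=5, then (idx=0), then result=9, then result=11, then returns 0; price_opt: total=6, then shift=0, then ((abs(total) + (shift + total)) >= (step % 4)) is true, then total=0, then (((total * shift) * (shift / (base - -4))) == (-base)) is true, then base=0, then result=0, then result=2, then (idx=-1), then result=5, then (idx=0), then result=9, then result=11, then returns 0; agreement on 0.
An exhaustive pass over the 56 declared inputs shows identical outputs.
verdict: equivalent


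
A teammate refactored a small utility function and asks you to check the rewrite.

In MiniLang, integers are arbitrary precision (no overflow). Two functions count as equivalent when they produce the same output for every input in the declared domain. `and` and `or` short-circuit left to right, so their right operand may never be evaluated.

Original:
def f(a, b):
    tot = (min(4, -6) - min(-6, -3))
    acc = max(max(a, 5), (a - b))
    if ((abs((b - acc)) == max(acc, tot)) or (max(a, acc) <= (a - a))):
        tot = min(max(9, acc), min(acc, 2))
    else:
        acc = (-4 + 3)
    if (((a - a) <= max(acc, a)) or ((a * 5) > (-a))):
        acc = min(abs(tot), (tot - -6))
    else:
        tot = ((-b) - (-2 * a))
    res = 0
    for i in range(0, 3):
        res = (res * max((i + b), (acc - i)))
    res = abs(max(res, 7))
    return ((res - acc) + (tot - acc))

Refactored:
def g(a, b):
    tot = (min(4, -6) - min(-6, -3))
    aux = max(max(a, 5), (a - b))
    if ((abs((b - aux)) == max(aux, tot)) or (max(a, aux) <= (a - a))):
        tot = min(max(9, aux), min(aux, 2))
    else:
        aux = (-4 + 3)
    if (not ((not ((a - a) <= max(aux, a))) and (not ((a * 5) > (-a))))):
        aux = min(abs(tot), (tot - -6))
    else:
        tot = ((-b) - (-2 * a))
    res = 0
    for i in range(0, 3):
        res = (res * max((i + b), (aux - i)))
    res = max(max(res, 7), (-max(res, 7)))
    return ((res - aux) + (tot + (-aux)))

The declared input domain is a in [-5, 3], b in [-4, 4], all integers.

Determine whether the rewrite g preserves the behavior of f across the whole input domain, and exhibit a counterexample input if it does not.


Although local variable names differ; and min/max/abs usage differs; and constant usage differs; and boolean connective usage differs; and arithmetic usage differs, 81/81 inputs agree.
verdict: equivalent


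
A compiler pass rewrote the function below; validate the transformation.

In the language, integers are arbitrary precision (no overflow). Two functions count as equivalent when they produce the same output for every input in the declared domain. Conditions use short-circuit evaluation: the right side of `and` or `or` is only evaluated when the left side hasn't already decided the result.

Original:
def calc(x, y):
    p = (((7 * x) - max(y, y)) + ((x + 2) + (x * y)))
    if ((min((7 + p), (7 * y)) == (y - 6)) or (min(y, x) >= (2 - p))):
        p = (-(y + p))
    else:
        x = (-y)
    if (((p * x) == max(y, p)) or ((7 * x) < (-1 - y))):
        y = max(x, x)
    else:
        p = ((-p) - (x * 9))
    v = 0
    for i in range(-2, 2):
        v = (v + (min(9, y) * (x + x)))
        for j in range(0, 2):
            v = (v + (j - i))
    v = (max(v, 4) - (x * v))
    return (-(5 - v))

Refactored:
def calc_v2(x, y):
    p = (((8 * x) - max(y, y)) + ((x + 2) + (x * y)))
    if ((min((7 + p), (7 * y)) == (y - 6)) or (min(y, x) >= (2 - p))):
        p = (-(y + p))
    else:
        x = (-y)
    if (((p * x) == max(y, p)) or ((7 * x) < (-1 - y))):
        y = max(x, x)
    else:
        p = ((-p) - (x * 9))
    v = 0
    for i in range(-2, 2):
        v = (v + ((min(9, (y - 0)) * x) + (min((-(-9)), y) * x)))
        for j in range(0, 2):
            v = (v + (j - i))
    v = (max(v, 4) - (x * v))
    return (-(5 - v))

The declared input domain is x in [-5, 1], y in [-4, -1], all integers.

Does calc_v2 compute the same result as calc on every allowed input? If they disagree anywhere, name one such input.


There is a counterexample at x=-1, y=-3: -165 on one side, 191 on the other.
calc: p = 0; ((min((7 + p), (7 * y)) == (y - 6)) or (min(y, x) >= (2 - p))) -> false; x = 3; (((p * x) == max(y, p)) or ((7 * x) < (-1 - y))) -> true; y = 3; v = 0; [i=-2]; v = 18; [j=0]; v = 20; [j=1]; v = 23; [i=-1]; v = 41; [j=0]; v = 42; [j=1]; v = 44; [i=0]; v = 62; [j=0]; v = 62; [j=1]; v = 63; [i=1]; v = 81; [j=0]; v = 80; [j=1]; v = 80; v = -160; return -165
calc_v2: p = -1; ((min((7 + p), (7 * y)) == (y - 6)) or (min(y, x) >= (2 - p))) -> false; x = 3; (((p * x) == max(y, p)) or ((7 * x) < (-1 - y))) -> false; p = -26; v = 0; [i=-2]; v = -18; [j=0]; v = -16; [j=1]; v = -13; [i=-1]; v = -31; [j=0]; v = -30; [j=1]; v = -28; [i=0]; v = -46; [j=0]; v = -46; [j=1]; v = -45; [i=1]; v = -63; [j=0]; v = -64; [j=1]; v = -64; v = 196; return 191
verdict: not equivalent; witness: x=-1, y=-3


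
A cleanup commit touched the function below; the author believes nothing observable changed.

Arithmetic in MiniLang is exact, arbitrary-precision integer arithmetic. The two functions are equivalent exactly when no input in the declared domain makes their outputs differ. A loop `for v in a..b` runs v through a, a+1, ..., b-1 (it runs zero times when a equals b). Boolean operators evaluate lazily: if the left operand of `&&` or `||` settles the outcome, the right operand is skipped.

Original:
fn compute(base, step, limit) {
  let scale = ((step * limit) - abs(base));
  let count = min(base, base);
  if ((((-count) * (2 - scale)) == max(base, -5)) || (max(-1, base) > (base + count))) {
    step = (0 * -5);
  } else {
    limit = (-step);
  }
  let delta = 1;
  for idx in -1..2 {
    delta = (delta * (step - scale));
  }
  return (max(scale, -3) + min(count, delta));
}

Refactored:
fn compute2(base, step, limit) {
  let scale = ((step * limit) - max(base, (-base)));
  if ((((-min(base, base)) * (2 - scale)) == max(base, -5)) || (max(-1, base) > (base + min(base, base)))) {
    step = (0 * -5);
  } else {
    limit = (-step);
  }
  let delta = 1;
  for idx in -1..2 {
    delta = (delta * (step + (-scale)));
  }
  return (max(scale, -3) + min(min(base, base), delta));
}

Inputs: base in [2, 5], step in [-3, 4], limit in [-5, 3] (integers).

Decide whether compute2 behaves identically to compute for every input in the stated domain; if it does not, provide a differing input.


Side by side, the visible changes include: arithmetic usage differs, plus statement counts differ, plus min/max/abs usage differs, plus local variable names differ.
Spot check at base=5, step=2, limit=-3 — compute: scale=-11, then count=5, then ((((-count) * (2 - scale)) == max(base, -5)) || (max(-1, base) > (base + count))) is false, then limit=-2, then delta=1, then (idx=-1), then delta=13, then (idx=0), then delta=169, then (idx=1), then delta=2197, then returns 2. compute2: scale=-11, then ((((-min(base, base)) * (2 - scale)) == max(base, -5)) || (max(-1, base) > (base + min(base, base)))) is false, then limit=-2, then delta=1, then (idx=-1), then delta=13, then (idx=0), then delta=169, then (idx=1), then delta=2197, then returns 2. Both give 2.
Checked all 288 inputs in the declared domain: the outputs agree on every one.
verdict: equivalent


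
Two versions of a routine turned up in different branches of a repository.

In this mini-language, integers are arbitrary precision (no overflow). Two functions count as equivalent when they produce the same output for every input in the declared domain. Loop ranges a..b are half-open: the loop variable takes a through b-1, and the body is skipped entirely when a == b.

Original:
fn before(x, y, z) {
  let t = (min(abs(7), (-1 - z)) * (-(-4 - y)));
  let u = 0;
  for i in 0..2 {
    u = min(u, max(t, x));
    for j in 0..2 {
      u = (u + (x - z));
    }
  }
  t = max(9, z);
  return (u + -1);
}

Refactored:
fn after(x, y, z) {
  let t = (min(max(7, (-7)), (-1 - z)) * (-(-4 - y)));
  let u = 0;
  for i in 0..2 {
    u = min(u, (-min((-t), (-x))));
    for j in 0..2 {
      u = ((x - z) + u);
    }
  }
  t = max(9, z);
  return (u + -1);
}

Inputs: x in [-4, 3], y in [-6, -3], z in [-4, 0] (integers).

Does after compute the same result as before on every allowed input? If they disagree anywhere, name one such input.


This is a faithful refactor — constant usage differs, min/max/abs usage differs, but the computed results match everywhere.
As a probe, take x=-3, y=-6, z=-4: before runs t = -6; u = 0; [i=0]; u = -3; [j=0]; u = -2; [j=1]; u = -1; [i=1]; u = -3; [j=0]; u = -2; [j=1]; u = -1; t = 9; return -2; after runs t = -6; u = 0; [i=0]; u = -3; [j=0]; u = -2; [j=1]; u = -1; [i=1]; u = -3; [j=0]; u = -2; [j=1]; u = -1; t = 9; return -2; both end at -2.
Checked all 160 inputs in the declared domain: the outputs agree on every one.
verdict: equivalent


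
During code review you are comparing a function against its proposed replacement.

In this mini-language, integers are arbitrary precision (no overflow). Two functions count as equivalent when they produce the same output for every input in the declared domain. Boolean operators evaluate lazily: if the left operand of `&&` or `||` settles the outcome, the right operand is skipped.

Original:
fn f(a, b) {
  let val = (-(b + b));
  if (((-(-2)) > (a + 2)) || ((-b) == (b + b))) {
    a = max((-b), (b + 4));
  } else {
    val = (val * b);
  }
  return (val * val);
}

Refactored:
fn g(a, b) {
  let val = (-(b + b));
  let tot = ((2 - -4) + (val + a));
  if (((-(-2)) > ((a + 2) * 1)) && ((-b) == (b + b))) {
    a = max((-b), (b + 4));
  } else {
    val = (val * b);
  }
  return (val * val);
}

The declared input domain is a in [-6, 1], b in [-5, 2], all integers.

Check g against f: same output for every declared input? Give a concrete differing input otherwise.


There is a counterexample at a=-6, b=-5: 100 on one side, 2500 on the other.
f: val becomes 10; next (((-(-2)) > (a + 2)) || ((-b) == (b + b))) evaluates to true; next a becomes 5; next final value 100
g: val becomes 10; next tot becomes 10; next (((-(-2)) > ((a + 2) * 1)) && ((-b) == (b + b))) evaluates to false; next val becomes -50; next final value 2500
verdict: not equivalent; witness: a=-6, b=-5


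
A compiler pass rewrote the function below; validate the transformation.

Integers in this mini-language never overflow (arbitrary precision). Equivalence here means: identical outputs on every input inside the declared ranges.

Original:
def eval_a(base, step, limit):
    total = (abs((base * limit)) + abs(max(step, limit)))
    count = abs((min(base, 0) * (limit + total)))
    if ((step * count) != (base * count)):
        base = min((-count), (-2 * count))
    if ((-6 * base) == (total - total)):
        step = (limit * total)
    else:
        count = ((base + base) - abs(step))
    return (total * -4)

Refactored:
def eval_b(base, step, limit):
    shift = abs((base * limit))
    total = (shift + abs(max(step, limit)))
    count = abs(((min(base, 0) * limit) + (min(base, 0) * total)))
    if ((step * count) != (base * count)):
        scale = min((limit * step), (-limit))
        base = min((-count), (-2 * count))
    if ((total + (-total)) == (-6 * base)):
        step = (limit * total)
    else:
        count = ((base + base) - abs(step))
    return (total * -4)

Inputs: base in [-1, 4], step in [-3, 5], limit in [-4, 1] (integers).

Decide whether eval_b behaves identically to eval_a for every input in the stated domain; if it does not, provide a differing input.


This is a faithful refactor — local variable names differ, plus constant usage differs, plus arithmetic usage differs, plus min/max/abs usage differs, plus statement counts differ, but the computed results match everywhere.
One worked example (base=3, step=0, limit=0) — eval_a: total := 0 | count := 0 | ((step * count) != (base * count)): false | ((-6 * base) == (total - total)): false | count := 6 | result 0; eval_b: shift := 0 | total := 0 | count := 0 | ((step * count) != (base * count)): false | ((total + (-total)) == (-6 * base)): false | count := 6 | result 0; agreement on 0.
Across all 324 domain points the two functions coincide.
verdict: equivalent


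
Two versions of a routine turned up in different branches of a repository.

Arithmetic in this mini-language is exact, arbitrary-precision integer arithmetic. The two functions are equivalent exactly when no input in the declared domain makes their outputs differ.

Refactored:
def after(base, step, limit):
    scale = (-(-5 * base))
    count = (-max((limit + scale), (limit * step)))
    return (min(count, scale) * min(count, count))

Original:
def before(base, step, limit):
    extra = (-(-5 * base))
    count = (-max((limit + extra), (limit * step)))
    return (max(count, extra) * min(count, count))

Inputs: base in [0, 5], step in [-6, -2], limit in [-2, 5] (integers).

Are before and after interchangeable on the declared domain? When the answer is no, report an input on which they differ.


These are not equivalent — on base=0, step=-6, limit=-2 the outputs split (0 vs 144).
before: extra = 0; count = -12; return 0
after: scale = 0; count = -12; return 144
verdict: not equivalent; witness: base=0, step=-6, limit=-2


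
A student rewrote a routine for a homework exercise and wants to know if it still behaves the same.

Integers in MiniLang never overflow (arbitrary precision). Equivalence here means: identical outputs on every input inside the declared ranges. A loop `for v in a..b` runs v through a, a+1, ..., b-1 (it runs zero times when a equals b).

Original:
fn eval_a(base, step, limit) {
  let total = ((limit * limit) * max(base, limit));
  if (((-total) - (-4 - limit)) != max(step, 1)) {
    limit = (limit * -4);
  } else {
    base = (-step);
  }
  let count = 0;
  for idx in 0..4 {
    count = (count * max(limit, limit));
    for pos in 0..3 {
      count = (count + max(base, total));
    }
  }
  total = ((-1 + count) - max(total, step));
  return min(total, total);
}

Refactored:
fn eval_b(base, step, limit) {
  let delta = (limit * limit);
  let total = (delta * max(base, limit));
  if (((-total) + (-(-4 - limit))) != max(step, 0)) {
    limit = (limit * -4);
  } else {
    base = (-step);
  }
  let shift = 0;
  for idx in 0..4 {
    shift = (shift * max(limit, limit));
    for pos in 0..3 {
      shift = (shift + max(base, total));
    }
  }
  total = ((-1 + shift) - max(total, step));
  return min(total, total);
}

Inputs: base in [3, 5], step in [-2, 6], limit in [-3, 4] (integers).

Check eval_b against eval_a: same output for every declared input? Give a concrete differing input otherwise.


There is a counterexample at base=3, step=-2, limit=-1: 761 on one side, -4 on the other.
eval_a: total := 3 | (((-total) - (-4 - limit)) != max(step, 1)): true | limit := 4 | count := 0 | iter idx=0: | count := 0 | iter pos=0: | count := 3 | iter pos=1: | count := 6 | iter pos=2: | count := 9 | iter idx=1: | count := 36 | iter pos=0: | count := 39 | iter pos=1: | count := 42 | iter pos=2: | count := 45 | iter idx=2: | count := 180 | iter pos=0: | count := 183 | iter pos=1: | count := 186 | iter pos=2: | count := 189 | iter idx=3: | count := 756 | iter pos=0: | count := 759 | iter pos=1: | count := 762 | iter pos=2: | count := 765 | total := 761 | result 761
eval_b: delta := 1 | total := 3 | (((-total) + (-(-4 - limit))) != max(step, 0)): false | base := 2 | shift := 0 | iter idx=0: | shift := 0 | iter pos=0: | shift := 3 | iter pos=1: | shift := 6 | iter pos=2: | shift := 9 | iter idx=1: | shift := -9 | iter pos=0: | shift := -6 | iter pos=1: | shift := -3 | iter pos=2: | shift := 0 | iter idx=2: | shift := 0 | iter pos=0: | shift := 3 | iter pos=1: | shift := 6 | iter pos=2: | shift := 9 | iter idx=3: | shift := -9 | iter pos=0: | shift := -6 | iter pos=1: | shift := -3 | iter pos=2: | shift := 0 | total := -4 | result -4
verdict: not equivalent; witness: base=3, step=-2, limit=-1


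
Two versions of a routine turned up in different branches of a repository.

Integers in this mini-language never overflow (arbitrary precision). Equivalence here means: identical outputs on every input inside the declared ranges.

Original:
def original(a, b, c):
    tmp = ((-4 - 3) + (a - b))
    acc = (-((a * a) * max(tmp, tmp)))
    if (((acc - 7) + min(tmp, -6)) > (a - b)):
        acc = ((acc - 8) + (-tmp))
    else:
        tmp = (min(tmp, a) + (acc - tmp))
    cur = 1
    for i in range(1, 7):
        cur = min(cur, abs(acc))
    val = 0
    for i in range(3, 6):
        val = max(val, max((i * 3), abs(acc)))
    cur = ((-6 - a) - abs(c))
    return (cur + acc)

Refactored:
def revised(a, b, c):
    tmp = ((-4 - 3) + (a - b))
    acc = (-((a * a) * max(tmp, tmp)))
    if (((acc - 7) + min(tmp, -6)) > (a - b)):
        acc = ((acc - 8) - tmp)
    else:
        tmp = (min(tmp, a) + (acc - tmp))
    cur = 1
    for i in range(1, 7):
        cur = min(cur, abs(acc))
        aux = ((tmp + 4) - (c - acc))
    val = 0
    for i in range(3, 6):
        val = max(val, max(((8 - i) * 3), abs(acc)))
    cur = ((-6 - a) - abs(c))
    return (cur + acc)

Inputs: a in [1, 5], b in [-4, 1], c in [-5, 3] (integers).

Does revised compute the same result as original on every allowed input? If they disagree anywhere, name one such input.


The two are interchangeable: constant usage differs; arithmetic usage differs; local variable names differ; statement counts differ, and every declared input agrees.
Spot check at a=3, b=-4, c=3 — original: tmp=0, then acc=0, then (((acc - 7) + min(tmp, -6)) > (a - b)) is false, then tmp=0, then cur=1, then (i=1), then cur=0, then (i=2), then cur=0, then (i=3), then cur=0, then (i=4), then cur=0, then (i=5), then cur=0, then (i=6), then cur=0, then val=0, then (i=3), then val=9, then (i=4), then val=12, then (i=5), then val=15, then cur=-12, then returns -12. revised: tmp=0, then acc=0, then (((acc - 7) + min(tmp, -6)) > (a - b)) is false, then tmp=0, then cur=1, then (i=1), then cur=0, then aux=1, then (i=2), then cur=0, then aux=1, then (i=3), then cur=0, then aux=1, then (i=4), then cur=0, then aux=1, then (i=5), then cur=0, then aux=1, then (i=6), then cur=0, then aux=1, then val=0, then (i=3), then val=15, then (i=4), then val=15, then (i=5), then val=15, then cur=-12, then returns -12. Both give -12.
An exhaustive pass over the 270 declared inputs shows identical outputs.
verdict: equivalent


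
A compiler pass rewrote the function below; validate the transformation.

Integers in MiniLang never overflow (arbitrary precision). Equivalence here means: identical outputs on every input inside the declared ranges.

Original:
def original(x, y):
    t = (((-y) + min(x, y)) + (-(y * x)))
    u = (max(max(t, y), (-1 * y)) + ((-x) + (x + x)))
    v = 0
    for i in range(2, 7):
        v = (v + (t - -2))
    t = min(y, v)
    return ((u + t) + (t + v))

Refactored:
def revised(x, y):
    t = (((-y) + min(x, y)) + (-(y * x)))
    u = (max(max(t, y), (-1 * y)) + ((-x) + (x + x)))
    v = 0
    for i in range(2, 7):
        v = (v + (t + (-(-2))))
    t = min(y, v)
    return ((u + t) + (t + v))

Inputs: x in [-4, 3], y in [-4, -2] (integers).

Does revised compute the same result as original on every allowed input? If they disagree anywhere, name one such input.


Although arithmetic usage differs, 24/24 inputs agree.
verdict: equivalent


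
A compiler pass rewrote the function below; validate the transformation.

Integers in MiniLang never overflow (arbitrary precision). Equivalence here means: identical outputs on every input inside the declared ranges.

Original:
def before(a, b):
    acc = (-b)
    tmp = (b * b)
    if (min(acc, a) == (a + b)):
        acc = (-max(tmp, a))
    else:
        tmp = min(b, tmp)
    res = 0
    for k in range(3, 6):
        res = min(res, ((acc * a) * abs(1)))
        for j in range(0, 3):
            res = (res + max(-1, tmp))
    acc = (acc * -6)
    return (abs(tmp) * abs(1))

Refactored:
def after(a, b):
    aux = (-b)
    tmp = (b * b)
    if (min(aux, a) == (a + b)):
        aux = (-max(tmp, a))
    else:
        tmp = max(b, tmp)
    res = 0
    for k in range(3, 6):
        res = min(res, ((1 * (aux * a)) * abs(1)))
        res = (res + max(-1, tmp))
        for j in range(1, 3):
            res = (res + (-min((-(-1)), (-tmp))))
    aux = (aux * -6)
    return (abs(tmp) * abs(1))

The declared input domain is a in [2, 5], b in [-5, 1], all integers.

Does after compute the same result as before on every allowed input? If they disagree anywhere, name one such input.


Not equivalent: a=2, b=-5 separates them (5 vs 25).
before: acc=5, then tmp=25, then (min(acc, a) == (a + b)) is false, then tmp=-5, then res=0, then (k=3), then res=0, then (j=0), then res=-1, then (j=1), then res=-2, then (j=2), then res=-3, then (k=4), then res=-3, then (j=0), then res=-4, then (j=1), then res=-5, then (j=2), then res=-6, then (k=5), then res=-6, then (j=0), then res=-7, then (j=1), then res=-8, then (j=2), then res=-9, then acc=-30, then returns 5
after: aux=5, then tmp=25, then (min(aux, a) == (a + b)) is false, then tmp=25, then res=0, then (k=3), then res=0, then res=25, then (j=1), then res=50, then (j=2), then res=75, then (k=4), then res=10, then res=35, then (j=1), then res=60, then (j=2), then res=85, then (k=5), then res=10, then res=35, then (j=1), then res=60, then (j=2), then res=85, then aux=-30, then returns 25
verdict: not equivalent; witness: a=2, b=-5


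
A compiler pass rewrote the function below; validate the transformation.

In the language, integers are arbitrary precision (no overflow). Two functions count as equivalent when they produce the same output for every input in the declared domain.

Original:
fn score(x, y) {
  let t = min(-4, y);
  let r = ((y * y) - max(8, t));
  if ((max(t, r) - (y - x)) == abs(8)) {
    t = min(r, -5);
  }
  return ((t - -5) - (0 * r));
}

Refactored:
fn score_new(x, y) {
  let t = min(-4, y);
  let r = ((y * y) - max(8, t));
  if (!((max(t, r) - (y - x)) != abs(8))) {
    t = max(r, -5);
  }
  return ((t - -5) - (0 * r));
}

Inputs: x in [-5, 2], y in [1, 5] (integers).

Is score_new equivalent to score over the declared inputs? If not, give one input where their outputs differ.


These are not equivalent — on x=-4, y=5 the outputs split (0 vs 22).
score: t becomes -4; next r becomes 17; next ((max(t, r) - (y - x)) == abs(8)) evaluates to true; next t becomes -5; next final value 0
score_new: t becomes -4; next r becomes 17; next (!((max(t, r) - (y - x)) != abs(8))) evaluates to true; next t becomes 17; next final value 22
verdict: not equivalent; witness: x=-4, y=5


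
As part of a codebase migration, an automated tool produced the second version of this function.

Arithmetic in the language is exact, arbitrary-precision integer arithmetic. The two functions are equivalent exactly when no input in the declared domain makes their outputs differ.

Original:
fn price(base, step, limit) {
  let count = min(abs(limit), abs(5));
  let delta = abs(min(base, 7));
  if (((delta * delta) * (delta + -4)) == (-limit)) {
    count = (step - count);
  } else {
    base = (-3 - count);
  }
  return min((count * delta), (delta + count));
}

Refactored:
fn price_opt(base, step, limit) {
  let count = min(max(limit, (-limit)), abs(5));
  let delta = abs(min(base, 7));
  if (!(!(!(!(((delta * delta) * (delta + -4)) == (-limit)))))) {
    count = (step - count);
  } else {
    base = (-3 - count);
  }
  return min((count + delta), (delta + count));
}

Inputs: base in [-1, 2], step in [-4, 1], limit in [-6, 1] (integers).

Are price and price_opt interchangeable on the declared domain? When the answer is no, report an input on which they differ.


Consider the input base=-1, step=-4, limit=-6.
price: count=5, then delta=1, then (((delta * delta) * (delta + -4)) == (-limit)) is false, then base=-8, then returns 5
price_opt: count=5, then delta=1, then (!(!(!(!(((delta * delta) * (delta + -4)) == (-limit)))))) is false, then base=-8, then returns 6
5 vs 6 — the two versions disagree here.
verdict: not equivalent; witness: base=-1, step=-4, limit=-6
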